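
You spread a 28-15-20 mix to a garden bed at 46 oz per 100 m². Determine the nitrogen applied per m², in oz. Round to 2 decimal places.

nitrogen per 100 m² = 46 × 28% = 12.88 oz.
Convert to per m²: 12.88 × 0.01 = 0.1288 oz.

0.13 oz N per sq m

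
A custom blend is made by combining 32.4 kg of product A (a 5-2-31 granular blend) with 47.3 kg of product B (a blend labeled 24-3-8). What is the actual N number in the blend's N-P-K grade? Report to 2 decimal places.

16.28% N

Total mass = 32.4 + 47.3 = 79.7 kg.
N mass = 5%×32.4 + 24%×47.3 = 12.972 kg.
% N = 12.972 / 79.7 = 16.276%.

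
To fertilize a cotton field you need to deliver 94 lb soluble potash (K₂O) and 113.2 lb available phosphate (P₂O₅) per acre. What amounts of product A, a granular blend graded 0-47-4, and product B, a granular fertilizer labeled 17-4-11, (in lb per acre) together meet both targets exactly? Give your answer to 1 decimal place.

Per-acre balance (a = product A, b = product B):
K₂O: 0.04·a + 0.11·b = 94
P₂O₅: 0.47·a + 0.04·b = 113.2
Solving simultaneously: a = 173.493, b = 791.457.

173.5 lb product A, 791.5 lb product B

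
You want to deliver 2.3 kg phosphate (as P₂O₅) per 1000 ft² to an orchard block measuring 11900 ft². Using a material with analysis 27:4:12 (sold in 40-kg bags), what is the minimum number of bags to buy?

18 bags

Product per 1000 ft² = 2.3 / 4% = 57.5 kg.
Total product = 57.5 × 11900 / 1000 = 684.25 kg.
Bags = ⌈684.25 / 40⌉ = 18.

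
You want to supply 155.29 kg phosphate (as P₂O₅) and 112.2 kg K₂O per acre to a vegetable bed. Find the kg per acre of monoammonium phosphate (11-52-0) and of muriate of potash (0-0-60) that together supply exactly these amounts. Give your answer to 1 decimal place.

With a, b = kg per acre of monoammonium phosphate and muriate of potash:
P₂O₅: 0.52·a + 0·b = 155.29
K₂O: 0·a + 0.6·b = 112.2
Solving simultaneously: a = 298.635, b = 187.

298.6 kg monoammonium phosphate, 187.0 kg muriate of potash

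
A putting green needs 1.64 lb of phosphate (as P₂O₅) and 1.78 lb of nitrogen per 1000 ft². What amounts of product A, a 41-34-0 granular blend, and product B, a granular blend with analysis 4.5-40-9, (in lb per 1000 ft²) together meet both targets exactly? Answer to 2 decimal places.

4.29 lb product A, 0.45 lb product B

Let a = lb of product A, b = lb of product B (per 1000 ft²).
P₂O₅: 0.34·a + 0.4·b = 1.64
N: 0.41·a + 0.045·b = 1.78
Solving simultaneously: a = 4.29186, b = 0.451917.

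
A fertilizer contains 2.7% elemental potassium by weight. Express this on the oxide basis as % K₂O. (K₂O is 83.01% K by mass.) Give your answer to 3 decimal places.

3.253% K₂O

%K₂O = 2.7 / 0.8301 = 3.25262%.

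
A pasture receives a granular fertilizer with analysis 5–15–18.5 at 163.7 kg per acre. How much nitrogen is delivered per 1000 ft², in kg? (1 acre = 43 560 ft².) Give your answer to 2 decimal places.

0.19 kg N per thousand sq ft

nitrogen per acre = 163.7 × 5% = 8.185 kg.
Convert to per 1000 ft²: 8.185 × 0.0229568 = 0.187902 kg.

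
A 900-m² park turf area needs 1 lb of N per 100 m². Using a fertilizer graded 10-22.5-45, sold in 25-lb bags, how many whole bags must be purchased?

4 bags

Product per 100 m² = 1 / 10% = 10 lb.
Total product = 10 × 900 / 100 = 90 lb.
Bags = ⌈90 / 25⌉ = 4.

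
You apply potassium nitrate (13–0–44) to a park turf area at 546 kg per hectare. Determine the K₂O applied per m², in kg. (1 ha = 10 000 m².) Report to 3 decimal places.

K₂O per hectare = 546 × 44% = 240.24 kg.
Convert to per m²: 240.24 × 0.0001 = 0.024024 kg.

0.024 kg K₂O per sq m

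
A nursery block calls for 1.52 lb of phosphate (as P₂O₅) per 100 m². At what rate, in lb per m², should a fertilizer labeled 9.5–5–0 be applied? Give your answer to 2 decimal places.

Product per 100 m² = 1.52 / 5% = 30.4 lb.
Convert to per m²: 30.4 × 0.01 = 0.304 lb.

0.30 lb of product per sq m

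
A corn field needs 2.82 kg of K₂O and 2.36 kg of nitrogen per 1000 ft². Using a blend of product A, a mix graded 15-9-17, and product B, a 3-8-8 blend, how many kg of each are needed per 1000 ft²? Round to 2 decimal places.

15.10 kg product A, 3.16 kg product B

With a, b = kg per 1000 ft² of product A and product B:
K₂O: 0.17·a + 0.08·b = 2.82
N: 0.15·a + 0.03·b = 2.36
Solving simultaneously: a = 15.1014, b = 3.15942.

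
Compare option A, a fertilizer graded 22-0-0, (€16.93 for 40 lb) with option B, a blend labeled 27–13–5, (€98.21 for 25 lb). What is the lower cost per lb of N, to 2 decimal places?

option A: N per bag = 40 × 22% = 8.8 lb; cost = 16.93 / 8.8 = €1.9239/lb N.
option B: N per bag = 25 × 27% = 6.75 lb; cost = 98.21 / 6.75 = €14.5496/lb N.
option A is cheaper.

€1.92 per lb N (option A)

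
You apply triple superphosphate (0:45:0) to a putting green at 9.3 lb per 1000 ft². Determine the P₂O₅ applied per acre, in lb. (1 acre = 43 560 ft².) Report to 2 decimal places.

P₂O₅ per 1000 ft² = 9.3 × 45% = 4.185 lb.
Convert to per acre: 4.185 × 43.56 = 182.299 lb.

182.30 lb P₂O₅ per acre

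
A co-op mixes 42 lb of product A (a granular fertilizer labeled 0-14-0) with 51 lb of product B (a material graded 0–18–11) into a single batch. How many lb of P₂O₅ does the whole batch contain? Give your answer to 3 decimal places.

15.060 lb P₂O₅

P₂O₅ mass = 14%×42 + 18%×51 = 15.06 lb.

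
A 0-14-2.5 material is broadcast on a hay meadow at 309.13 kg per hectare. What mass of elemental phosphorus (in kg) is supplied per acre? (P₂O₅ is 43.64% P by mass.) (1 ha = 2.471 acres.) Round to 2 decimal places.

P₂O₅ per hectare = 309.13 × 14% = 43.2782 kg.
Elemental P = 43.2782 × 0.4364 = 18.8866 kg per hectare.
Convert to per acre: 18.8866 × 0.404694 = 7.6433 kg.

7.64 kg P per acre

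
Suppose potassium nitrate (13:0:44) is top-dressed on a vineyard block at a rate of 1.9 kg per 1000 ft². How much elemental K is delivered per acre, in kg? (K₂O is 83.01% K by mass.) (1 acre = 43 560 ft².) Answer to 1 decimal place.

K₂O per 1000 ft² = 1.9 × 44% = 0.836 kg.
Elemental K = 0.836 × 0.8301 = 0.693964 kg per 1000 ft².
Convert to per acre: 0.693964 × 43.56 = 30.2291 kg.

30.2 kg K per acre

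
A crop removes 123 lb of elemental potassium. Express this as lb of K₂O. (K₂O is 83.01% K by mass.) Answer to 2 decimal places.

K₂O = 123 / 0.8301 = 148.1749 lb.

148.17 lb K₂O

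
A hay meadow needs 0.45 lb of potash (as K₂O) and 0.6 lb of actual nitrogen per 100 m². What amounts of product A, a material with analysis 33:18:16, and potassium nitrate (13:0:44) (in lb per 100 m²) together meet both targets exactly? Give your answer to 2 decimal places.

1.65 lb product A, 0.42 lb potassium nitrate

Per-100 m² balance (a = product A, b = potassium nitrate):
K₂O: 0.16·a + 0.44·b = 0.45
N: 0.33·a + 0.13·b = 0.6
Solving simultaneously: a = 1.65193, b = 0.422026.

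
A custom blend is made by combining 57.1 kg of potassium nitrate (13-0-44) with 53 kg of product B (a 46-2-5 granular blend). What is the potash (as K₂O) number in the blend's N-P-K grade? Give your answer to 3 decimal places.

Total mass = 57.1 + 53 = 110.1 kg.
K₂O mass = 44%×57.1 + 5%×53 = 27.774 kg.
% K₂O = 27.774 / 110.1 = 25.2262%.

25.226% K₂O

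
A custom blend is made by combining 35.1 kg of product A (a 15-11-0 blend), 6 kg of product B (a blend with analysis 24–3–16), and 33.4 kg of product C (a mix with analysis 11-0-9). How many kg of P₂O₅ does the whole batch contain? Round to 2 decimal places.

4.04 kg P₂O₅

P₂O₅ mass = 11%×35.1 + 3%×6 + 0%×33.4 = 4.041 kg.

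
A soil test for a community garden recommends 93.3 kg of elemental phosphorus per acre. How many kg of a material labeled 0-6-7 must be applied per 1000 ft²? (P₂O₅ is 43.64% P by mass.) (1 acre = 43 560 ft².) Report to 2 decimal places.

As P₂O₅: 93.3 / 0.4364 = 213.795 kg per acre.
Product per acre = 213.795 / 6% = 3563.24 kg.
Convert to per 1000 ft²: 3563.24 × 0.0229568 = 81.8008 kg.

81.80 kg of product per thousand sq ft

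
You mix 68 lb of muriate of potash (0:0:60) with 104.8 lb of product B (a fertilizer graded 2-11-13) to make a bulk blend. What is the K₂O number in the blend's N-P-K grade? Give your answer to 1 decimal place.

31.5% K₂O

Total mass = 68 + 104.8 = 172.8 lb.
K₂O mass = 60%×68 + 13%×104.8 = 54.424 lb.
% K₂O = 54.424 / 172.8 = 31.4954%.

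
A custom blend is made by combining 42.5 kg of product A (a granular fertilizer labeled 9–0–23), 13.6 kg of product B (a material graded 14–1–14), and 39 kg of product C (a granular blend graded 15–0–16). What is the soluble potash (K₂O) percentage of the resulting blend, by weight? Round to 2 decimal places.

Total mass = 42.5 + 13.6 + 39 = 95.1 kg.
K₂O mass = 23%×42.5 + 14%×13.6 + 16%×39 = 17.919 kg.
% K₂O = 17.919 / 95.1 = 18.8423%.

18.84% K₂O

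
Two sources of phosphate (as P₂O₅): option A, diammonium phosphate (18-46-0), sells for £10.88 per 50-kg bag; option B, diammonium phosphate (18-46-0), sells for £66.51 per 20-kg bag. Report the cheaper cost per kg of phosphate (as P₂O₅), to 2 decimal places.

option A: P₂O₅ per bag = 50 × 46% = 23 kg; cost = 10.88 / 23 = £0.4730/kg P₂O₅.
option B: P₂O₅ per bag = 20 × 46% = 9.2 kg; cost = 66.51 / 9.2 = £7.2293/kg P₂O₅.
option A is cheaper.

£0.47 per kg P₂O₅ (option A)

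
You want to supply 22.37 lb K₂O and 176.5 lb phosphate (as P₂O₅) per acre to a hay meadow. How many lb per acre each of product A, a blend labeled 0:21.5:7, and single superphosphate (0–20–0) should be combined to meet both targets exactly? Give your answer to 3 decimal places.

Let a = lb of product A, b = lb of single superphosphate (per acre).
K₂O: 0.07·a + 0·b = 22.37
P₂O₅: 0.215·a + 0.2·b = 176.5
Eliminate b: (row1) − 0/0.2·(row2) → 0.07·a = 22.37, so a = 319.5714.
Then b = (176.5 − 0.215·319.5714) / 0.2 = 538.9607.

319.571 lb product A, 538.961 lb single superphosphate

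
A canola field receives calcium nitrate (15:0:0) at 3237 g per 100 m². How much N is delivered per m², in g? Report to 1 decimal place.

4.9 g N per sq m

nitrogen per 100 m² = 3237 × 15% = 485.55 g.
Convert to per m²: 485.55 × 0.01 = 4.8555 g.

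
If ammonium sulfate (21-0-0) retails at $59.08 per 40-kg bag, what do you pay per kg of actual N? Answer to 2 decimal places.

$7.03 per kg N

N in bag = 40 × 21% = 8.4 kg.
Cost per kg N = $59.08 / 8.4 = $7.0333.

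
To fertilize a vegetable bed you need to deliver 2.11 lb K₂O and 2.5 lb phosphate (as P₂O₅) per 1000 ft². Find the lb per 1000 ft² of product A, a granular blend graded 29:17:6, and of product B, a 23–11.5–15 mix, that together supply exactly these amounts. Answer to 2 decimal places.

7.12 lb product A, 11.22 lb product B

Let a = lb of product A, b = lb of product B (per 1000 ft²).
K₂O: 0.06·a + 0.15·b = 2.11
P₂O₅: 0.17·a + 0.115·b = 2.5
Eliminate b: (row1) − 0.15/0.115·(row2) → -0.161739·a = -1.15087, so a = 7.11559.
Then b = (2.5 − 0.17·7.11559) / 0.115 = 11.2204.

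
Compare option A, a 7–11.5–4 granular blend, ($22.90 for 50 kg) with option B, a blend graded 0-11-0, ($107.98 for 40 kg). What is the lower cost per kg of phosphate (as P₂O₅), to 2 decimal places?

option A: P₂O₅ per bag = 50 × 11.5% = 5.75 kg; cost = 22.90 / 5.75 = $3.9826/kg P₂O₅.
option B: P₂O₅ per bag = 40 × 11% = 4.4 kg; cost = 107.98 / 4.4 = $24.5409/kg P₂O₅.
option A is cheaper.

$3.98 per kg P₂O₅ (option A)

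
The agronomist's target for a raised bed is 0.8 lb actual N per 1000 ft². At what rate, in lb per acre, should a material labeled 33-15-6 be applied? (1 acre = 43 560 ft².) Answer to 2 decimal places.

Product per 1000 ft² = 0.8 / 33% = 2.42424 lb.
Convert to per acre: 2.42424 × 43.56 = 105.6 lb.

105.60 lb of product per acre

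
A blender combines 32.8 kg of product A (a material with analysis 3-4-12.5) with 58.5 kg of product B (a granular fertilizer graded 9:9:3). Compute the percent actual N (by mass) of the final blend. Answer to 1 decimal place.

6.8% N

Total mass = 32.8 + 58.5 = 91.3 kg.
N mass = 3%×32.8 + 9%×58.5 = 6.249 kg.
% N = 6.249 / 91.3 = 6.84447%.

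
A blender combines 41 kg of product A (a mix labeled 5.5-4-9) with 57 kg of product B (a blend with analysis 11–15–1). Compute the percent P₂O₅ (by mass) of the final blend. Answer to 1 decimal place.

Total mass = 41 + 57 = 98 kg.
P₂O₅ mass = 4%×41 + 15%×57 = 10.19 kg.
% P₂O₅ = 10.19 / 98 = 10.398%.

10.4% P₂O₅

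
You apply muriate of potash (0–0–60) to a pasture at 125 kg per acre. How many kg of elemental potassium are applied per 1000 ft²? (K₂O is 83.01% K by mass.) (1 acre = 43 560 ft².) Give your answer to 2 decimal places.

K₂O per acre = 125 × 60% = 75 kg.
Elemental K = 75 × 0.8301 = 62.2575 kg per acre.
Convert to per 1000 ft²: 62.2575 × 0.0229568 = 1.42924 kg.

1.43 kg K per thousand sq ft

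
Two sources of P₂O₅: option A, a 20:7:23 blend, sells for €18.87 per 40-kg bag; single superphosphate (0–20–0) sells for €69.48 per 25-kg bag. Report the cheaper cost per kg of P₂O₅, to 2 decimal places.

option A: P₂O₅ per bag = 40 × 7% = 2.8 kg; cost = 18.87 / 2.8 = €6.7393/kg P₂O₅.
single superphosphate: P₂O₅ per bag = 25 × 20% = 5 kg; cost = 69.48 / 5 = €13.8960/kg P₂O₅.
option A is cheaper.

€6.74 per kg P₂O₅ (option A)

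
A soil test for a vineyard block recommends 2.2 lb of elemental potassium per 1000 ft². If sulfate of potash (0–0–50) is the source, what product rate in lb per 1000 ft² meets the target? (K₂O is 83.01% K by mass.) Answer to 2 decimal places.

As K₂O: 2.2 / 0.8301 = 2.65028 lb per 1000 ft².
Product per 1000 ft² = 2.65028 / 50% = 5.30057 lb.

5.30 lb of product per thousand sq ft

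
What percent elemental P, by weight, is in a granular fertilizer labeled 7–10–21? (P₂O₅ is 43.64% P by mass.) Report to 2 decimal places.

4.36% P

%P = 10 × 0.4364 = 4.364%.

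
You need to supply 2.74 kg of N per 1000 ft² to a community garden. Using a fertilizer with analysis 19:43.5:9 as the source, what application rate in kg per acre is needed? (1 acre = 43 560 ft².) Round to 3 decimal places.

628.181 kg of product per acre

Product per 1000 ft² = 2.74 / 19% = 14.4211 kg.
Convert to per acre: 14.4211 × 43.56 = 628.1811 kg.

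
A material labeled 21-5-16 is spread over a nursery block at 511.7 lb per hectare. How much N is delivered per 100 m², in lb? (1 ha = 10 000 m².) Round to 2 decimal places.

1.07 lb N per hundred sq m

nitrogen per hectare = 511.7 × 21% = 107.457 lb.
Convert to per 100 m²: 107.457 × 0.01 = 1.07457 lb.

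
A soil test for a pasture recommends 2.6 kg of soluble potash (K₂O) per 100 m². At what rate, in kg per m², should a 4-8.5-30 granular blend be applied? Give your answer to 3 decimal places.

Product per 100 m² = 2.6 / 30% = 8.66667 kg.
Convert to per m²: 8.66667 × 0.01 = 0.0866667 kg.

0.087 kg of product per sq m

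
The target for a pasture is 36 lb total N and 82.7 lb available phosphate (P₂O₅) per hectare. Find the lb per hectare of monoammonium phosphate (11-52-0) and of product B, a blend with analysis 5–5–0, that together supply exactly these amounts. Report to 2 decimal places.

113.90 lb monoammonium phosphate, 469.41 lb product B

Let a = lb of monoammonium phosphate, b = lb of product B (per hectare).
N: 0.11·a + 0.05·b = 36
P₂O₅: 0.52·a + 0.05·b = 82.7
Eliminate b: (row1) − 0.05/0.05·(row2) → -0.41·a = -46.7, so a = 113.902.
Then b = (82.7 − 0.52·113.902) / 0.05 = 469.4146.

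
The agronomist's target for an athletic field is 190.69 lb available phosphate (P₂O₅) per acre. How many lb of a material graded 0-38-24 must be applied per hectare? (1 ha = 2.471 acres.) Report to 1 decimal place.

Product per acre = 190.69 / 38% = 501.816 lb.
Convert to per hectare: 501.816 × 2.471 = 1239.99 lb.

1240.0 lb of product per hectare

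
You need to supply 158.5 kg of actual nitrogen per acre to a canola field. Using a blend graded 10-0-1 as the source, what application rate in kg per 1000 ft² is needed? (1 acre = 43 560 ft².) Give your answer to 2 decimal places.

36.39 kg of product per thousand sq ft

Product per acre = 158.5 / 10% = 1585 kg.
Convert to per 1000 ft²: 1585 × 0.0229568 = 36.3866 kg.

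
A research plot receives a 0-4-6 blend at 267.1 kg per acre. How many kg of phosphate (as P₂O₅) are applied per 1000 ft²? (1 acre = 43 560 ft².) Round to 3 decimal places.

P₂O₅ per acre = 267.1 × 4% = 10.684 kg.
Convert to per 1000 ft²: 10.684 × 0.0229568 = 0.245271 kg.

0.245 kg P₂O₅ per thousand sq ft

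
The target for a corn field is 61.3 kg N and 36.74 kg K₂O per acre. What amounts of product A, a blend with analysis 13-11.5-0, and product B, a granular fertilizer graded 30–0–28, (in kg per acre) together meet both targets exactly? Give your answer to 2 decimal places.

Per-acre balance (a = product A, b = product B):
N: 0.13·a + 0.3·b = 61.3
K₂O: 0·a + 0.28·b = 36.74
Solving simultaneously: a = 168.736, b = 131.214.

168.74 kg product A, 131.21 kg product B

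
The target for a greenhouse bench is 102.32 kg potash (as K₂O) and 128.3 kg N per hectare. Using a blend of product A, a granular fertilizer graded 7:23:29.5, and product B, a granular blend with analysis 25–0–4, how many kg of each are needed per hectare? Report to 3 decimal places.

Let a = kg of product A, b = kg of product B (per hectare).
K₂O: 0.295·a + 0.04·b = 102.32
N: 0.07·a + 0.25·b = 128.3
Eliminate a: (row1) − 0.295/0.07·(row2) → -1.01357·b = -438.373, so b = 432.5032.
Back-substitute: a = (102.32 − 0.04·432.5032) / 0.295 = 288.20296.

288.203 kg product A, 432.503 kg product B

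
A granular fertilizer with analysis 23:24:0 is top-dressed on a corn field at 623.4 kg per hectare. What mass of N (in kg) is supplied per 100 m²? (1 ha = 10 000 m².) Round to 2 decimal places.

nitrogen per hectare = 623.4 × 23% = 143.382 kg.
Convert to per 100 m²: 143.382 × 0.01 = 1.43382 kg.

1.43 kg N per hundred sq m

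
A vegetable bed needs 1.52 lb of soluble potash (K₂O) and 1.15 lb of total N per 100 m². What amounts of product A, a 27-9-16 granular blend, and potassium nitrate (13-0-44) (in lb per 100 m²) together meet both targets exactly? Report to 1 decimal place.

Let a = lb of product A, b = lb of potassium nitrate (per 100 m²).
K₂O: 0.16·a + 0.44·b = 1.52
N: 0.27·a + 0.13·b = 1.15
Eliminate a: (row1) − 0.16/0.27·(row2) → 0.362963·b = 0.838519, so b = 2.3102.
Back-substitute: a = (1.52 − 0.44·2.3102) / 0.16 = 3.14694.

3.1 lb product A, 2.3 lb potassium nitrate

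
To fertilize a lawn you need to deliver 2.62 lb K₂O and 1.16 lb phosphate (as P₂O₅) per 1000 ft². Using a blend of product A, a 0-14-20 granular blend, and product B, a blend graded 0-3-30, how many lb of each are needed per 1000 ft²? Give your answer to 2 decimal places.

Let a = lb of product A, b = lb of product B (per 1000 ft²).
K₂O: 0.2·a + 0.3·b = 2.62
P₂O₅: 0.14·a + 0.03·b = 1.16
From row1: a = (2.62 − 0.3·b) / 0.2.
Into row2: 0.14·(2.62 − 0.3·b)/0.2 + 0.03·b = 1.16 → b = 3.74444, a = 7.48333.

7.48 lb product A, 3.74 lb product B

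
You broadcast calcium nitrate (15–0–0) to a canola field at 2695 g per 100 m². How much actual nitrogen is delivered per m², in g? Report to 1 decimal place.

4.0 g N per sq m

nitrogen per 100 m² = 2695 × 15% = 404.25 g.
Convert to per m²: 404.25 × 0.01 = 4.0425 g.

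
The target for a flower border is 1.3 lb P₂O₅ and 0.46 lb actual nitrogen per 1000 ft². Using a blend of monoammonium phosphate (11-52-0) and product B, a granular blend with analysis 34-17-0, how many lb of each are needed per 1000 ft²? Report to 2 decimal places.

Per-1000 ft² balance (a = monoammonium phosphate, b = product B):
P₂O₅: 0.52·a + 0.17·b = 1.3
N: 0.11·a + 0.34·b = 0.46
Solving simultaneously: a = 2.30108, b = 0.608476.

2.30 lb monoammonium phosphate, 0.61 lb product B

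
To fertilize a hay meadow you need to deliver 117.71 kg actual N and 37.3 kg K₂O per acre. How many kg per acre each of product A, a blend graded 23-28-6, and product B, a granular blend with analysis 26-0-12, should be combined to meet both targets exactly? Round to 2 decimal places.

Let a = kg of product A, b = kg of product B (per acre).
N: 0.23·a + 0.26·b = 117.71
K₂O: 0.06·a + 0.12·b = 37.3
Eliminate a: (row1) − 0.23/0.06·(row2) → -0.2·b = -25.2733, so b = 126.367.
Back-substitute: a = (117.71 − 0.26·126.367) / 0.23 = 368.933.

368.93 kg product A, 126.37 kg product B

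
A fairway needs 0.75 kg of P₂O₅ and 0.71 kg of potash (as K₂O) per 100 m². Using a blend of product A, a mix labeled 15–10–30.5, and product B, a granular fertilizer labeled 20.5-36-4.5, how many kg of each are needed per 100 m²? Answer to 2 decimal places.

2.11 kg product A, 1.50 kg product B

With a, b = kg per 100 m² of product A and product B:
P₂O₅: 0.1·a + 0.36·b = 0.75
K₂O: 0.305·a + 0.045·b = 0.71
Eliminate a: (row1) − 0.1/0.305·(row2) → 0.345246·b = 0.517213, so b = 1.4981.
Back-substitute: a = (0.75 − 0.36·1.4981) / 0.1 = 2.10684.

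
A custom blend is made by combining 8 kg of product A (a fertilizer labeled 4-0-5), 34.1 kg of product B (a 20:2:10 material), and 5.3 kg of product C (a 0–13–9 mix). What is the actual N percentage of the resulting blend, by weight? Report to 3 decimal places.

15.063% N

Total mass = 8 + 34.1 + 5.3 = 47.4 kg.
N mass = 4%×8 + 20%×34.1 + 0%×5.3 = 7.14 kg.
% N = 7.14 / 47.4 = 15.0633%.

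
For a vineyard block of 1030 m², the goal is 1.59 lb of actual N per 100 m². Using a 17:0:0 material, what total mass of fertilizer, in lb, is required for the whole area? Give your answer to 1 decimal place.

Product per 100 m² = 1.59 / 17% = 9.35294 lb.
Total product = 9.35294 × 1030 / 100 = 96.3353 lb.

96.3 lb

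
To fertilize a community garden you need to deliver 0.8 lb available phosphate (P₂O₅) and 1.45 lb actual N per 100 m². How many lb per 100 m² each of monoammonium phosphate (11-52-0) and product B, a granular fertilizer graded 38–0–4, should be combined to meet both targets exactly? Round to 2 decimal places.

1.54 lb monoammonium phosphate, 3.37 lb product B

With a, b = lb per 100 m² of monoammonium phosphate and product B:
P₂O₅: 0.52·a + 0·b = 0.8
N: 0.11·a + 0.38·b = 1.45
Eliminate a: (row1) − 0.52/0.11·(row2) → -1.79636·b = -6.05455, so b = 3.37045.
Back-substitute: a = (0.8 − 0·3.37045) / 0.52 = 1.53846.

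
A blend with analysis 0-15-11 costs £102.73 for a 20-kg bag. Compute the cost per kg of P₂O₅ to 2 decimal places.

£34.24 per kg P₂O₅

P₂O₅ in bag = 20 × 15% = 3 kg.
Cost per kg P₂O₅ = £102.73 / 3 = £34.2433.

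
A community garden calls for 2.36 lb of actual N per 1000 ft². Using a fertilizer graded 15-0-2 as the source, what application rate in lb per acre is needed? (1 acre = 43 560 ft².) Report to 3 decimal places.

Product per 1000 ft² = 2.36 / 15% = 15.7333 lb.
Convert to per acre: 15.7333 × 43.56 = 685.344 lb.

685.344 lb of product per acre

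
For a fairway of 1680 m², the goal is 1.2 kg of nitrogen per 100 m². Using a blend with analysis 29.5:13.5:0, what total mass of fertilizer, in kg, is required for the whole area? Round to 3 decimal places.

Product per 100 m² = 1.2 / 29.5% = 4.0678 kg.
Total product = 4.0678 × 1680 / 100 = 68.33898 kg.

68.339 kg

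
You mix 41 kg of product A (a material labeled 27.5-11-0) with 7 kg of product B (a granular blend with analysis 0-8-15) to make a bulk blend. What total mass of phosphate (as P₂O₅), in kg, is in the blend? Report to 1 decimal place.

5.1 kg P₂O₅

P₂O₅ mass = 11%×41 + 8%×7 = 5.07 kg.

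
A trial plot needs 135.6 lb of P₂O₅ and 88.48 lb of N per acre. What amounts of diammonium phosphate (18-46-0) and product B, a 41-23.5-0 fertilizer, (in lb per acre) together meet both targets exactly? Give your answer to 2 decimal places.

Per-acre balance (a = diammonium phosphate, b = product B):
P₂O₅: 0.46·a + 0.235·b = 135.6
N: 0.18·a + 0.41·b = 88.48
Eliminate a: (row1) − 0.46/0.18·(row2) → -0.812778·b = -90.5156, so b = 111.366.
Back-substitute: a = (135.6 − 0.235·111.366) / 0.46 = 237.889.

237.89 lb diammonium phosphate, 111.37 lb product B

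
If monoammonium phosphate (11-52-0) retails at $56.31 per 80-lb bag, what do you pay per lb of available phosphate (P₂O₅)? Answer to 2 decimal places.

P₂O₅ in bag = 80 × 52% = 41.6 lb.
Cost per lb P₂O₅ = $56.31 / 41.6 = $1.3536.

$1.35 per lb P₂O₅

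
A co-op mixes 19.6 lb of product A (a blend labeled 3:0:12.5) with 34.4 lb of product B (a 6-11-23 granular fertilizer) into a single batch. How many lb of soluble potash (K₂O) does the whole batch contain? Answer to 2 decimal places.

K₂O mass = 12.5%×19.6 + 23%×34.4 = 10.362 lb.

10.36 lb K₂O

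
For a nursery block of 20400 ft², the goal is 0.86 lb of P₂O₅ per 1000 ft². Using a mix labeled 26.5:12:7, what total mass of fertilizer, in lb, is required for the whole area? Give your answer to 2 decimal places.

Product per 1000 ft² = 0.86 / 12% = 7.16667 lb.
Total product = 7.16667 × 20400 / 1000 = 146.2 lb.

146.20 lb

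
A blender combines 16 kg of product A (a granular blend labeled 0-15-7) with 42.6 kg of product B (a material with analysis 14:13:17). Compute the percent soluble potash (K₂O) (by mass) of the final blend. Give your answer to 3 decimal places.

14.270% K₂O

Total mass = 16 + 42.6 = 58.6 kg.
K₂O mass = 7%×16 + 17%×42.6 = 8.362 kg.
% K₂O = 8.362 / 58.6 = 14.2696%.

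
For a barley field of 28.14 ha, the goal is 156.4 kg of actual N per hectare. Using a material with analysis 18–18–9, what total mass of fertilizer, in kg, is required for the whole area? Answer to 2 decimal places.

Product per hectare = 156.4 / 18% = 868.889 kg.
Total product = 868.889 × 28.14 = 24450.533 kg.

24450.53 kg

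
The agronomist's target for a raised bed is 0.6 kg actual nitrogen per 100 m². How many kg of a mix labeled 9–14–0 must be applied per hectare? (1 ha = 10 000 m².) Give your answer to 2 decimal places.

666.67 kg of product per hectare

Product per 100 m² = 0.6 / 9% = 6.66667 kg.
Convert to per hectare: 6.66667 × 100 = 666.667 kg.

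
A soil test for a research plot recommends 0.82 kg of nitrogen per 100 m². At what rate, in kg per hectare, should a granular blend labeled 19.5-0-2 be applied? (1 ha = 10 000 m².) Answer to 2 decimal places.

Product per 100 m² = 0.82 / 19.5% = 4.20513 kg.
Convert to per hectare: 4.20513 × 100 = 420.513 kg.

420.51 kg of product per hectare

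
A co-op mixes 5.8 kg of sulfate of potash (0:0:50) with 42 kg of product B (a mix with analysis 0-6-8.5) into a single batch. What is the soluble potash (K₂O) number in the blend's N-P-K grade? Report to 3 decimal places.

13.536% K₂O

Total mass = 5.8 + 42 = 47.8 kg.
K₂O mass = 50%×5.8 + 8.5%×42 = 6.47 kg.
% K₂O = 6.47 / 47.8 = 13.5356%.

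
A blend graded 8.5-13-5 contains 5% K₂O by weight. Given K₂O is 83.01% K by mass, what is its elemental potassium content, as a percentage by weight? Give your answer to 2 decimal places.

4.15% K

%K = 5 × 0.8301 = 4.1505%.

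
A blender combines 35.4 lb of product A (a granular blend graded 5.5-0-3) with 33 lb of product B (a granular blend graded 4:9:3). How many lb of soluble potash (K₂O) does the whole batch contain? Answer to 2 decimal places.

K₂O mass = 3%×35.4 + 3%×33 = 2.052 lb.

2.05 lb K₂O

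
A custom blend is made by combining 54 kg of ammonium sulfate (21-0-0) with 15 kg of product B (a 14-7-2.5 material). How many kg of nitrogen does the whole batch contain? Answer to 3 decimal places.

N mass = 21%×54 + 14%×15 = 13.44 kg.

13.440 kg N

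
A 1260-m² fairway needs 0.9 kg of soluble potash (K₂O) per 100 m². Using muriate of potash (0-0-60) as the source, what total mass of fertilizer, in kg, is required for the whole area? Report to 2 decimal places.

Product per 100 m² = 0.9 / 60% = 1.5 kg.
Total product = 1.5 × 1260 / 100 = 18.9 kg.

18.90 kg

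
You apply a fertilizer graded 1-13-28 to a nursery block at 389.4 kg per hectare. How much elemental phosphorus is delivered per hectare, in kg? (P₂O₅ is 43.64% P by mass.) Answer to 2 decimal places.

P₂O₅ per hectare = 389.4 × 13% = 50.622 kg.
Elemental P = 50.622 × 0.4364 = 22.0914 kg per hectare.

22.09 kg P per hectare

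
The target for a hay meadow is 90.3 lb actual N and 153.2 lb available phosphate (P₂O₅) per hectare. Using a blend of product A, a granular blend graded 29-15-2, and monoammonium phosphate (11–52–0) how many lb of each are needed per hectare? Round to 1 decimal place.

224.2 lb product A, 230.0 lb monoammonium phosphate

Let a = lb of product A, b = lb of monoammonium phosphate (per hectare).
N: 0.29·a + 0.11·b = 90.3
P₂O₅: 0.15·a + 0.52·b = 153.2
From row1: a = (90.3 − 0.11·b) / 0.29.
Into row2: 0.15·(90.3 − 0.11·b)/0.29 + 0.52·b = 153.2 → b = 229.955, a = 224.155.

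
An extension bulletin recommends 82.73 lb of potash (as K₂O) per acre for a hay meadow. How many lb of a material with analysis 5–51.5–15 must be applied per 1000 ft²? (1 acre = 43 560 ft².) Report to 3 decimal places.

12.661 lb of product per thousand sq ft

Product per acre = 82.73 / 15% = 551.533 lb.
Convert to per 1000 ft²: 551.533 × 0.0229568 = 12.66146 lb.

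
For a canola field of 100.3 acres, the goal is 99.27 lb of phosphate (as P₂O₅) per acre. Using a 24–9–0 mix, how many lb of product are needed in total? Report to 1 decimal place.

Product per acre = 99.27 / 9% = 1103 lb.
Total product = 1103 × 100.3 = 110630.9 lb.

110630.9 lb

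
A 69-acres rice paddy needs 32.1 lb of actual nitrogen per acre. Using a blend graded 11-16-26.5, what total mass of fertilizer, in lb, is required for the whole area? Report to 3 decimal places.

20135.455 lb

Product per acre = 32.1 / 11% = 291.818 lb.
Total product = 291.818 × 69 = 20135.4545 lb.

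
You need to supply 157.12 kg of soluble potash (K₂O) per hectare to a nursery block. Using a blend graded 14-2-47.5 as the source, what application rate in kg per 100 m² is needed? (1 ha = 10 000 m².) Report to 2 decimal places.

Product per hectare = 157.12 / 47.5% = 330.779 kg.
Convert to per 100 m²: 330.779 × 0.01 = 3.30779 kg.

3.31 kg of product per hundred sq m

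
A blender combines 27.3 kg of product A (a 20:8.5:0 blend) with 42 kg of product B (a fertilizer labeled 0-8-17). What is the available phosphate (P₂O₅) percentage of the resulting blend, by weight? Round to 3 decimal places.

Total mass = 27.3 + 42 = 69.3 kg.
P₂O₅ mass = 8.5%×27.3 + 8%×42 = 5.6805 kg.
% P₂O₅ = 5.6805 / 69.3 = 8.19697%.

8.197% P₂O₅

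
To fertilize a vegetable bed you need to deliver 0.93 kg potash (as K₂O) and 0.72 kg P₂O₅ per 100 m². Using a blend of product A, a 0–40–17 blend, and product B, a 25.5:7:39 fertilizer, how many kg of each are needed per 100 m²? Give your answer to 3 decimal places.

1.497 kg product A, 1.732 kg product B

Let a = kg of product A, b = kg of product B (per 100 m²).
K₂O: 0.17·a + 0.39·b = 0.93
P₂O₅: 0.4·a + 0.07·b = 0.72
From row1: a = (0.93 − 0.39·b) / 0.17.
Into row2: 0.4·(0.93 − 0.39·b)/0.17 + 0.07·b = 0.72 → b = 1.73213, a = 1.49688.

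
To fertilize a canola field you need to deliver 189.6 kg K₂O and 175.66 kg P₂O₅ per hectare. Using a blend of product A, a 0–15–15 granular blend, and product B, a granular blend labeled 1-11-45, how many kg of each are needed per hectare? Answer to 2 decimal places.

1141.00 kg product A, 41.00 kg product B

Let a = kg of product A, b = kg of product B (per hectare).
K₂O: 0.15·a + 0.45·b = 189.6
P₂O₅: 0.15·a + 0.11·b = 175.66
Solving simultaneously: a = 1141, b = 41.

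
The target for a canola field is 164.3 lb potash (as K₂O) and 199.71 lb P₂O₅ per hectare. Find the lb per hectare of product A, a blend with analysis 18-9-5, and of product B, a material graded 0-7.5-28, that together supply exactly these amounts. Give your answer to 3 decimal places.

2032.462 lb product A, 223.846 lb product B

Let a = lb of product A, b = lb of product B (per hectare).
K₂O: 0.05·a + 0.28·b = 164.3
P₂O₅: 0.09·a + 0.075·b = 199.71
From row1: a = (164.3 − 0.28·b) / 0.05.
Into row2: 0.09·(164.3 − 0.28·b)/0.05 + 0.075·b = 199.71 → b = 223.8462, a = 2032.4615.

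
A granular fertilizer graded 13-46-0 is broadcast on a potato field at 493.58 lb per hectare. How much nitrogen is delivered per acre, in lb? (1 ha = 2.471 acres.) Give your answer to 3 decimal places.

nitrogen per hectare = 493.58 × 13% = 64.1654 lb.
Convert to per acre: 64.1654 × 0.404694 = 25.9674 lb.

25.967 lb N per acre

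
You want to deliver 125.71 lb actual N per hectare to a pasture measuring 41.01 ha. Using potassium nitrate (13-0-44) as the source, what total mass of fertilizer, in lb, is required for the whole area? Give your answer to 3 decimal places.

39656.670 lb

Product per hectare = 125.71 / 13% = 967 lb.
Total product = 967 × 41.01 = 39656.67 lb.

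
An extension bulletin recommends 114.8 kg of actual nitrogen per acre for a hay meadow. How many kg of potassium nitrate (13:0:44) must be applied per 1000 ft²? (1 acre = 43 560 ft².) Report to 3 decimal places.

Product per acre = 114.8 / 13% = 883.077 kg.
Convert to per 1000 ft²: 883.077 × 0.0229568 = 20.2727 kg.

20.273 kg of product per thousand sq ft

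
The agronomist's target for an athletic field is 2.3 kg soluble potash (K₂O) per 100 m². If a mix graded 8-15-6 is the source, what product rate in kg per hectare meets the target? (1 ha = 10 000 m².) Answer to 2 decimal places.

Product per 100 m² = 2.3 / 6% = 38.3333 kg.
Convert to per hectare: 38.3333 × 100 = 3833.333 kg.

3833.33 kg of product per hectare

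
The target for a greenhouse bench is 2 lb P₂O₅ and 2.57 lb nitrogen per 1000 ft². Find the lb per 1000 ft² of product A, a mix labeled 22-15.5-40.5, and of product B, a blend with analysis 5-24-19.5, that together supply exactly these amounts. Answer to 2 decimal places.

Let a = lb of product A, b = lb of product B (per 1000 ft²).
P₂O₅: 0.155·a + 0.24·b = 2
N: 0.22·a + 0.05·b = 2.57
Eliminate a: (row1) − 0.155/0.22·(row2) → 0.204773·b = 0.189318, so b = 0.924528.
Back-substitute: a = (2 − 0.24·0.924528) / 0.155 = 11.4717.

11.47 lb product A, 0.92 lb product B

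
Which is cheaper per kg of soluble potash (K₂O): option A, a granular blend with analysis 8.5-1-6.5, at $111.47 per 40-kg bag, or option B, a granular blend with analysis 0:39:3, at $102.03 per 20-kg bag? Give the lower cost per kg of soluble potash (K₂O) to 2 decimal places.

option A: K₂O per bag = 40 × 6.5% = 2.6 kg; cost = 111.47 / 2.6 = $42.8731/kg K₂O.
option B: K₂O per bag = 20 × 3% = 0.6 kg; cost = 102.03 / 0.6 = $170.0500/kg K₂O.
option A is cheaper.

$42.87 per kg K₂O (option A)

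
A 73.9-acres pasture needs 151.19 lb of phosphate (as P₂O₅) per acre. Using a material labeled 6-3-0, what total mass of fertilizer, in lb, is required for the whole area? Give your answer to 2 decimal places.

Product per acre = 151.19 / 3% = 5039.67 lb.
Total product = 5039.67 × 73.9 = 372431.367 lb.

372431.37 lb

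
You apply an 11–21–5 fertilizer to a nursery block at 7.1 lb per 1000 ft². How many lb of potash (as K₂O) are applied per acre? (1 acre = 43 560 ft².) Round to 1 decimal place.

15.5 lb K₂O per acre

K₂O per 1000 ft² = 7.1 × 5% = 0.355 lb.
Convert to per acre: 0.355 × 43.56 = 15.4638 lb.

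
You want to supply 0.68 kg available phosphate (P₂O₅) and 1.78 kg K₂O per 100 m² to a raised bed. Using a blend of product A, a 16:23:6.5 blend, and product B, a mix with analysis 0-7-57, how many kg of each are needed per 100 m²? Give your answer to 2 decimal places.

With a, b = kg per 100 m² of product A and product B:
P₂O₅: 0.23·a + 0.07·b = 0.68
K₂O: 0.065·a + 0.57·b = 1.78
From row1: a = (0.68 − 0.07·b) / 0.23.
Into row2: 0.065·(0.68 − 0.07·b)/0.23 + 0.57·b = 1.78 → b = 2.88582, a = 2.07823.

2.08 kg product A, 2.89 kg product B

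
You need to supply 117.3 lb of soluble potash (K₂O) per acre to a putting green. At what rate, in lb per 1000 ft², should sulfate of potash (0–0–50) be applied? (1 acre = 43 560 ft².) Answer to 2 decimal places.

Product per acre = 117.3 / 50% = 234.6 lb.
Convert to per 1000 ft²: 234.6 × 0.0229568 = 5.38567 lb.

5.39 lb of product per thousand sq ft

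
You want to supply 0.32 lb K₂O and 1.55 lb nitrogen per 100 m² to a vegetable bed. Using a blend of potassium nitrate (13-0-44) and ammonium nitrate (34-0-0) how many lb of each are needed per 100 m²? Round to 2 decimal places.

0.73 lb potassium nitrate, 4.28 lb ammonium nitrate

Let a = lb of potassium nitrate, b = lb of ammonium nitrate (per 100 m²).
K₂O: 0.44·a + 0·b = 0.32
N: 0.13·a + 0.34·b = 1.55
From row1: a = (0.32 − 0·b) / 0.44.
Into row2: 0.13·(0.32 − 0·b)/0.44 + 0.34·b = 1.55 → b = 4.28075, a = 0.727273.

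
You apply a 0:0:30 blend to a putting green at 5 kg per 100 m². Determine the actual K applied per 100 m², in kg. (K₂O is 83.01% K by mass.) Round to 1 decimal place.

1.2 kg K per hundred sq m

K₂O per 100 m² = 5 × 30% = 1.5 kg.
Elemental K = 1.5 × 0.8301 = 1.24515 kg per 100 m².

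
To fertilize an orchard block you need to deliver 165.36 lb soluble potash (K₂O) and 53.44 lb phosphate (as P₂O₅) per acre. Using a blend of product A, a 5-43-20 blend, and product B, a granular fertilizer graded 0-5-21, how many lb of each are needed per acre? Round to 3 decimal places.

36.792 lb product A, 752.389 lb product B

Per-acre balance (a = product A, b = product B):
K₂O: 0.2·a + 0.21·b = 165.36
P₂O₅: 0.43·a + 0.05·b = 53.44
From row1: a = (165.36 − 0.21·b) / 0.2.
Into row2: 0.43·(165.36 − 0.21·b)/0.2 + 0.05·b = 53.44 → b = 752.3885, a = 36.79203.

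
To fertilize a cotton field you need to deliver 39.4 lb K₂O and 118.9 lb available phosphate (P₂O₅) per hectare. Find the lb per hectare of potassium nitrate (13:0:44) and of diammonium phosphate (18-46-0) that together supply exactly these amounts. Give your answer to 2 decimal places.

With a, b = lb per hectare of potassium nitrate and diammonium phosphate:
K₂O: 0.44·a + 0·b = 39.4
P₂O₅: 0·a + 0.46·b = 118.9
Solving simultaneously: a = 89.5455, b = 258.478.

89.55 lb potassium nitrate, 258.48 lb diammonium phosphate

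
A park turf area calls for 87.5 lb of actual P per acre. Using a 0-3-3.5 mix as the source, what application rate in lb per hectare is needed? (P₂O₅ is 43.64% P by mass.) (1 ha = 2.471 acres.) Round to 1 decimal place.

As P₂O₅: 87.5 / 0.4364 = 200.504 lb per acre.
Product per acre = 200.504 / 3% = 6683.47 lb.
Convert to per hectare: 6683.47 × 2.471 = 16514.86 lb.

16514.9 lb of product per hectare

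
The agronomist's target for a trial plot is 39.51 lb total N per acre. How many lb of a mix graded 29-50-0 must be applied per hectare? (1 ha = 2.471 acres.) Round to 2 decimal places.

Product per acre = 39.51 / 29% = 136.241 lb.
Convert to per hectare: 136.241 × 2.471 = 336.652 lb.

336.65 lb of product per hectare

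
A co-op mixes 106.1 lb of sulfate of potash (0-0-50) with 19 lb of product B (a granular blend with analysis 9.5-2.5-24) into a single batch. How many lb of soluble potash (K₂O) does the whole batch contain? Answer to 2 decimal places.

K₂O mass = 50%×106.1 + 24%×19 = 57.61 lb.

57.61 lb K₂O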